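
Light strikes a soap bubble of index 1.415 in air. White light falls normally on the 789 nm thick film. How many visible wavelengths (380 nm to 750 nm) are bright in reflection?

3

Ray reflecting at the top interface goes from n = 1.0 toward n = 1.415: a half-wave phase shift.
Bottom surface (1.415 → 1.0): reflection off a lower-index medium gives no phase shift.
Exactly one π shift → a net half-wave offset.
For maximum reflection here: 2 n t = (m + ½) λ.
λ = 2 n t / (m + ½) = 2233 / (m + ½) nm.
m=2: 893 nm (IR); m=3: 638 nm (visible); m=4: 496 nm (visible); m=5: 406 nm (visible); m=6: 344 nm (UV).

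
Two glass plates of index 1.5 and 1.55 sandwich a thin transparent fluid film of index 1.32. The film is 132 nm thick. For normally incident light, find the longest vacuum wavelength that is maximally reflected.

697 nm

At the upper boundary (n = 1.5 to n = 1.32) the reflected ray undergoes no phase shift.
At the lower boundary (n = 1.32 to n = 1.55) the reflected ray undergoes a half-wave phase shift.
Exactly one π shift → a net half-wave offset.
For bright reflection here: 2 n t = (m + ½) λ.
λ = 2 n t / (m + ½). The longest wavelength is m = 0: λ = 2 × 1.32 × 132 / 0.500 = 697 nm.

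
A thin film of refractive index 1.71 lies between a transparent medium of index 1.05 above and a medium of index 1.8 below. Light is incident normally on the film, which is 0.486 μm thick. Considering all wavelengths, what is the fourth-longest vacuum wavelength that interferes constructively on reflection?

416 nm

Top surface (1.05 → 1.71): reflection off a higher-index medium gives a half-wave phase shift.
At the lower boundary (n = 1.71 to n = 1.8) the reflected ray undergoes a half-wave phase shift.
The two reflections carry the same phase change, so no net offset.
For strong reflection here: 2 n t = m λ.
λ = 2 n t / m. The fourth-longest wavelength is m = 4: λ = 2 × 1.71 × 486 / 4.00 = 416 nm.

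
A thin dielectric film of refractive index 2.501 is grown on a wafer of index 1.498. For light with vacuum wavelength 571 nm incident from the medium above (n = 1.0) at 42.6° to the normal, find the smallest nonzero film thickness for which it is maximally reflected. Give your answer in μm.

0.0593 μm

Ray reflecting at the top interface goes from n = 1.0 toward n = 2.501: a half-wave phase shift.
Ray reflecting at the bottom interface goes from n = 2.501 toward n = 1.498: no phase shift.
Net: one phase inversion between the two reflected rays.
For bright reflection here: 2 n t cos θ_r = (m + ½) λ.
Snell's law: 1.0 sin 42.6° = 2.501 sin θ_r → sin θ_r = 0.271, cos θ_r = 0.963.
Minimum at m = 0: t = λ / (4 n cos θ_r) = 571 / (4 × 2.501 × 0.963) = 59.3 nm.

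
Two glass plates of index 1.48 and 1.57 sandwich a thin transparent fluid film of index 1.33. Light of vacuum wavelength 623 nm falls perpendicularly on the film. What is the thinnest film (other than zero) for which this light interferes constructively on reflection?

117 nm

Ray reflecting at the top interface goes from n = 1.48 toward n = 1.33: no phase shift.
Bottom surface (1.33 → 1.57): reflection off a higher-index medium gives a half-wave phase shift.
The two reflections differ by half a wavelength.
With one net inversion, constructive interference in reflection requires 2 n t = (m + ½) λ.
Minimum at m = 0: t = λ / (4 n) = 623 / (4 × 1.33) = 117 nm.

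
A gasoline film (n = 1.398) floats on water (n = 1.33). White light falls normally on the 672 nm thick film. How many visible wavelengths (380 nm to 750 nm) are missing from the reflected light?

At the upper boundary (n = 1.0 to n = 1.398) the reflected ray undergoes a half-wave phase shift.
Bottom surface (1.398 → 1.33): reflection off a lower-index medium gives no phase shift.
Net: one phase inversion between the two reflected rays.
So the condition for destructive reflection is 2 n t = m λ.
λ = 2 n t / m = 1879 / m nm.
m=2: 939 nm (IR); m=3: 626 nm (visible); m=4: 470 nm (visible); m=5: 376 nm (UV).

2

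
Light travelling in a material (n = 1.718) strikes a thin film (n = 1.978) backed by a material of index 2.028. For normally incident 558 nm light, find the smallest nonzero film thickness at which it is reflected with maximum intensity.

141 nm

Ray reflecting at the top interface goes from n = 1.718 toward n = 1.978: a half-wave phase shift.
At the lower boundary (n = 1.978 to n = 2.028) the reflected ray undergoes a half-wave phase shift.
Net: no relative phase inversion (both shifts match).
For strong reflection here: 2 n t = m λ.
Minimum nonzero at m = 1: t = λ / (2 n) = 558 / (2 × 1.978) = 141 nm.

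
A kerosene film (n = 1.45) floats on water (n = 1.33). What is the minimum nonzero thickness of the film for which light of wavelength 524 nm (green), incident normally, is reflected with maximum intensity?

Top surface (1.0 → 1.45): reflection off a higher-index medium gives a half-wave phase shift.
Ray reflecting at the bottom interface goes from n = 1.45 toward n = 1.33: no phase shift.
Exactly one π shift → a net half-wave offset.
With one net inversion, constructive interference in reflection requires 2 n t = (m + ½) λ.
Minimum at m = 0: t = λ / (4 n) = 524 / (4 × 1.45) = 90.3 nm.

90.3 nm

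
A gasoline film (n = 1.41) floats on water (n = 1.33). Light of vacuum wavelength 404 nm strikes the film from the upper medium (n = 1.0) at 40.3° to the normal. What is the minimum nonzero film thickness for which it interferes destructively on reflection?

161 nm

Ray reflecting at the top interface goes from n = 1.0 toward n = 1.41: a half-wave phase shift.
Bottom surface (1.41 → 1.33): reflection off a lower-index medium gives no phase shift.
Exactly one π shift → a net half-wave offset.
So the condition for destructive reflection is 2 n t cos θ_r = m λ.
Snell's law: 1.0 sin 40.3° = 1.41 sin θ_r → sin θ_r = 0.459, cos θ_r = 0.889.
Minimum nonzero at m = 1: t = λ / (2 n cos θ_r) = 404 / (2 × 1.41 × 0.889) = 161 nm.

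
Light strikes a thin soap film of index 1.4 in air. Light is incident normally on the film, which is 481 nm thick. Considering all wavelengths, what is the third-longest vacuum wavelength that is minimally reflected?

At the upper boundary (n = 1.0 to n = 1.4) the reflected ray undergoes a half-wave phase shift.
Bottom surface (1.4 → 1.0): reflection off a lower-index medium gives no phase shift.
Net: one phase inversion between the two reflected rays.
So the condition for destructive reflection is 2 n t = m λ.
λ = 2 n t / m. The third-longest wavelength is m = 3: λ = 2 × 1.4 × 481 / 3.00 = 449 nm.

449 nm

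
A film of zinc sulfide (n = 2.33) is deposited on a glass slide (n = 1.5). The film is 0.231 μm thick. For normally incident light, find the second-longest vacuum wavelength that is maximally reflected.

Ray reflecting at the top interface goes from n = 1.0 toward n = 2.33: a half-wave phase shift.
Ray reflecting at the bottom interface goes from n = 2.33 toward n = 1.5: no phase shift.
Exactly one π shift → a net half-wave offset.
With one net inversion, constructive interference in reflection requires 2 n t = (m + ½) λ.
λ = 2 n t / (m + ½). The second-longest wavelength is m = 1: λ = 2 × 2.33 × 231 / 1.50 = 718 nm.

718 nm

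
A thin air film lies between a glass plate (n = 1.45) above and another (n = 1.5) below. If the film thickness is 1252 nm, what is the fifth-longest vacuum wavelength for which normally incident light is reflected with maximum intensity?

At the upper boundary (n = 1.45 to n = 1.0) the reflected ray undergoes no phase shift.
At the lower boundary (n = 1.0 to n = 1.5) the reflected ray undergoes a half-wave phase shift.
Exactly one π shift → a net half-wave offset.
With one net inversion, constructive interference in reflection requires 2 n t = (m + ½) λ.
λ = 2 n t / (m + ½). The fifth-longest wavelength is m = 4: λ = 2 × 1.0 × 1252 / 4.50 = 556 nm.

556 nm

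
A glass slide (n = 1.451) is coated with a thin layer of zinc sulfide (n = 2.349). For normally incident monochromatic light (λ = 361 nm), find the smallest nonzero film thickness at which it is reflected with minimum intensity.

At the upper boundary (n = 1.0 to n = 2.349) the reflected ray undergoes a half-wave phase shift.
Ray reflecting at the bottom interface goes from n = 2.349 toward n = 1.451: no phase shift.
Exactly one π shift → a net half-wave offset.
So the condition for destructive reflection is 2 n t = m λ.
Minimum nonzero at m = 1: t = λ / (2 n) = 361 / (2 × 2.349) = 76.8 nm.

76.8 nm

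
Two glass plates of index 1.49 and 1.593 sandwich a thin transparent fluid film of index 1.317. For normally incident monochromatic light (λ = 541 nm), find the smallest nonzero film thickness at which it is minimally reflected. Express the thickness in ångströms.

Top surface (1.49 → 1.317): reflection off a lower-index medium gives no phase shift.
Bottom surface (1.317 → 1.593): reflection off a higher-index medium gives a half-wave phase shift.
Exactly one π shift → a net half-wave offset.
So the condition for destructive reflection is 2 n t = m λ.
Minimum nonzero at m = 1: t = λ / (2 n) = 541 / (2 × 1.317) = 205 nm.

2054 Å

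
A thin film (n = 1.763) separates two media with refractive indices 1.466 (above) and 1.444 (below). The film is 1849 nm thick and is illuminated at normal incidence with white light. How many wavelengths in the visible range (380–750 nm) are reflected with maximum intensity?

8

At the upper boundary (n = 1.466 to n = 1.763) the reflected ray undergoes a half-wave phase shift.
At the lower boundary (n = 1.763 to n = 1.444) the reflected ray undergoes no phase shift.
Exactly one π shift → a net half-wave offset.
For strong reflection here: 2 n t = (m + ½) λ.
λ = 2 n t / (m + ½) = 6520 / (m + ½) nm.
m=8: 767 nm (IR); m=9: 686 nm (visible); m=10: 621 nm (visible); m=11: 567 nm (visible); m=12: 522 nm (visible); m=13: 483 nm (visible); m=14: 450 nm (visible); m=15: 421 nm (visible); m=16: 395 nm (visible); m=17: 373 nm (UV).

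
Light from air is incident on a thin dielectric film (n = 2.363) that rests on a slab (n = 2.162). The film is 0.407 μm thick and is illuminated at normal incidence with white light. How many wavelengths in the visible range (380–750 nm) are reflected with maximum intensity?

Ray reflecting at the top interface goes from n = 1.0 toward n = 2.363: a half-wave phase shift.
Bottom surface (2.363 → 2.162): reflection off a lower-index medium gives no phase shift.
The two reflections differ by half a wavelength.
So the condition for constructive reflection is 2 n t = (m + ½) λ.
λ = 2 n t / (m + ½) = 1923 / (m + ½) nm.
m=2: 769 nm (IR); m=3: 550 nm (visible); m=4: 427 nm (visible); m=5: 350 nm (UV).

2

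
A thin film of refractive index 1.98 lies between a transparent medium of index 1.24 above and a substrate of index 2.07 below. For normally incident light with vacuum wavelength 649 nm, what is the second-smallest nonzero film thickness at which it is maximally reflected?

At the upper boundary (n = 1.24 to n = 1.98) the reflected ray undergoes a half-wave phase shift.
Ray reflecting at the bottom interface goes from n = 1.98 toward n = 2.07: a half-wave phase shift.
The two reflections carry the same phase change, so no net offset.
With no net inversion, constructive interference in reflection requires 2 n t = m λ.
The second-smallest nonzero thickness corresponds to m = 2: t = m λ / (2 n) = 2.00 × 649 / (2 × 1.98) = 328 nm.

328 nm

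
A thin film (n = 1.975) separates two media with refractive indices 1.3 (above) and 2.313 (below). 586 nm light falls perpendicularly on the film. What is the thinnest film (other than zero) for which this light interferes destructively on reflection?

74.2 nm

Top surface (1.3 → 1.975): reflection off a higher-index medium gives a half-wave phase shift.
Ray reflecting at the bottom interface goes from n = 1.975 toward n = 2.313: a half-wave phase shift.
The two reflections carry the same phase change, so no net offset.
For weak reflection here: 2 n t = (m + ½) λ.
Minimum at m = 0: t = λ / (4 n) = 586 / (4 × 1.975) = 74.2 nm.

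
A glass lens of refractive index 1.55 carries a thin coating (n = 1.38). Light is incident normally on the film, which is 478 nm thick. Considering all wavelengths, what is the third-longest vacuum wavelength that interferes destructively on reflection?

Ray reflecting at the top interface goes from n = 1.0 toward n = 1.38: a half-wave phase shift.
Ray reflecting at the bottom interface goes from n = 1.38 toward n = 1.55: a half-wave phase shift.
Net: no relative phase inversion (both shifts match).
With no net inversion, destructive interference in reflection requires 2 n t = (m + ½) λ.
λ = 2 n t / (m + ½). The third-longest wavelength is m = 2: λ = 2 × 1.38 × 478 / 2.50 = 528 nm.

528 nm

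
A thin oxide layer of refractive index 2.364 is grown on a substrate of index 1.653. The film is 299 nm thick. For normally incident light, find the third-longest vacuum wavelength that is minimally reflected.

471 nm

Ray reflecting at the top interface goes from n = 1.0 toward n = 2.364: a half-wave phase shift.
Ray reflecting at the bottom interface goes from n = 2.364 toward n = 1.653: no phase shift.
Net: one phase inversion between the two reflected rays.
For weak reflection here: 2 n t = m λ.
λ = 2 n t / m. The third-longest wavelength is m = 3: λ = 2 × 2.364 × 299 / 3.00 = 471 nm.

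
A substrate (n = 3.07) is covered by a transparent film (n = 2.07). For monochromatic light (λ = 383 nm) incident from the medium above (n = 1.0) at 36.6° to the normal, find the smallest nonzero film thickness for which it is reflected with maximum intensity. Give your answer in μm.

0.0966 μm

At the upper boundary (n = 1.0 to n = 2.07) the reflected ray undergoes a half-wave phase shift.
Bottom surface (2.07 → 3.07): reflection off a higher-index medium gives a half-wave phase shift.
Zero or two π shifts → no net half-wave offset.
For bright reflection here: 2 n t cos θ_r = m λ.
Snell's law: 1.0 sin 36.6° = 2.07 sin θ_r → sin θ_r = 0.288, cos θ_r = 0.958.
Minimum nonzero at m = 1: t = λ / (2 n cos θ_r) = 383 / (2 × 2.07 × 0.958) = 96.6 nm.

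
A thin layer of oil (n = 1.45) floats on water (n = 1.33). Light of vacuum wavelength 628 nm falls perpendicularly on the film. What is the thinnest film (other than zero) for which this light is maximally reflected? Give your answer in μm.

At the upper boundary (n = 1.0 to n = 1.45) the reflected ray undergoes a half-wave phase shift.
Ray reflecting at the bottom interface goes from n = 1.45 toward n = 1.33: no phase shift.
Exactly one π shift → a net half-wave offset.
So the condition for constructive reflection is 2 n t = (m + ½) λ.
Minimum at m = 0: t = λ / (4 n) = 628 / (4 × 1.45) = 108 nm.

0.108 μm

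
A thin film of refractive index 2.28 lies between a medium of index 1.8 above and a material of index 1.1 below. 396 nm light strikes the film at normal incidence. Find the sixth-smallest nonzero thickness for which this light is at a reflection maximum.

478 nm

At the upper boundary (n = 1.8 to n = 2.28) the reflected ray undergoes a half-wave phase shift.
At the lower boundary (n = 2.28 to n = 1.1) the reflected ray undergoes no phase shift.
Exactly one π shift → a net half-wave offset.
For maximum reflection here: 2 n t = (m + ½) λ.
The sixth-smallest nonzero thickness corresponds to m = 5: t = (m + ½) λ / (2 n) = 5.50 × 396 / (2 × 2.28) = 478 nm.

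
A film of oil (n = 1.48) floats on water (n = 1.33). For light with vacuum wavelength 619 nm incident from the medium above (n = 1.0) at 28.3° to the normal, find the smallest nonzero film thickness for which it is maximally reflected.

110 nm

Ray reflecting at the top interface goes from n = 1.0 toward n = 1.48: a half-wave phase shift.
Bottom surface (1.48 → 1.33): reflection off a lower-index medium gives no phase shift.
The two reflections differ by half a wavelength.
With one net inversion, constructive interference in reflection requires 2 n t cos θ_r = (m + ½) λ.
Snell's law: 1.0 sin 28.3° = 1.48 sin θ_r → sin θ_r = 0.320, cos θ_r = 0.947.
Minimum at m = 0: t = λ / (4 n cos θ_r) = 619 / (4 × 1.48 × 0.947) = 110 nm.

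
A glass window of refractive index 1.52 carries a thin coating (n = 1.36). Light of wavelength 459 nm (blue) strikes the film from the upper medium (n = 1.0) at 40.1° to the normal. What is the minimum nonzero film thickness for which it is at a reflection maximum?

At the upper boundary (n = 1.0 to n = 1.36) the reflected ray undergoes a half-wave phase shift.
At the lower boundary (n = 1.36 to n = 1.52) the reflected ray undergoes a half-wave phase shift.
Net: no relative phase inversion (both shifts match).
So the condition for constructive reflection is 2 n t cos θ_r = m λ.
Snell's law: 1.0 sin 40.1° = 1.36 sin θ_r → sin θ_r = 0.474, cos θ_r = 0.881.
Minimum nonzero at m = 1: t = λ / (2 n cos θ_r) = 459 / (2 × 1.36 × 0.881) = 192 nm.

192 nm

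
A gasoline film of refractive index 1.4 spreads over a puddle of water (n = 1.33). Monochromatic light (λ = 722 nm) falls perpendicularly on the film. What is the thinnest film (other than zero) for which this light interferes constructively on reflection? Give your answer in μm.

Ray reflecting at the top interface goes from n = 1.0 toward n = 1.4: a half-wave phase shift.
Ray reflecting at the bottom interface goes from n = 1.4 toward n = 1.33: no phase shift.
Exactly one π shift → a net half-wave offset.
With one net inversion, constructive interference in reflection requires 2 n t = (m + ½) λ.
Minimum at m = 0: t = λ / (4 n) = 722 / (4 × 1.4) = 129 nm.

0.129 μm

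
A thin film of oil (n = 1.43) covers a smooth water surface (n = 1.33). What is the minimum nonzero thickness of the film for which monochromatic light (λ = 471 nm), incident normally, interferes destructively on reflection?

Top surface (1.0 → 1.43): reflection off a higher-index medium gives a half-wave phase shift.
At the lower boundary (n = 1.43 to n = 1.33) the reflected ray undergoes no phase shift.
The two reflections differ by half a wavelength.
With one net inversion, destructive interference in reflection requires 2 n t = m λ.
Minimum nonzero at m = 1: t = λ / (2 n) = 471 / (2 × 1.43) = 165 nm.

165 nm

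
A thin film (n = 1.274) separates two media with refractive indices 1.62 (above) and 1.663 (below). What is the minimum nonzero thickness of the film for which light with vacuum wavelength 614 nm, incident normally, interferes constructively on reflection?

120 nm

At the upper boundary (n = 1.62 to n = 1.274) the reflected ray undergoes no phase shift.
Ray reflecting at the bottom interface goes from n = 1.274 toward n = 1.663: a half-wave phase shift.
The two reflections differ by half a wavelength.
With one net inversion, constructive interference in reflection requires 2 n t = (m + ½) λ.
Minimum at m = 0: t = λ / (4 n) = 614 / (4 × 1.274) = 120 nm.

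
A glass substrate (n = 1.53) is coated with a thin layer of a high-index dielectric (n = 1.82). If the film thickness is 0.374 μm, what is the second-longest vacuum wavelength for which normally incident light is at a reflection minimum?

681 nm

Ray reflecting at the top interface goes from n = 1.0 toward n = 1.82: a half-wave phase shift.
Ray reflecting at the bottom interface goes from n = 1.82 toward n = 1.53: no phase shift.
Net: one phase inversion between the two reflected rays.
So the condition for destructive reflection is 2 n t = m λ.
λ = 2 n t / m. The second-longest wavelength is m = 2: λ = 2 × 1.82 × 374 / 2.00 = 681 nm.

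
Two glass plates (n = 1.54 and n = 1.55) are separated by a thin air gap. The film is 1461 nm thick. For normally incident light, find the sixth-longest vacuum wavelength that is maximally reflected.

531 nm

Top surface (1.54 → 1.0): reflection off a lower-index medium gives no phase shift.
Bottom surface (1.0 → 1.55): reflection off a higher-index medium gives a half-wave phase shift.
The two reflections differ by half a wavelength.
So the condition for constructive reflection is 2 n t = (m + ½) λ.
λ = 2 n t / (m + ½). The sixth-longest wavelength is m = 5: λ = 2 × 1.0 × 1461 / 5.50 = 531 nm.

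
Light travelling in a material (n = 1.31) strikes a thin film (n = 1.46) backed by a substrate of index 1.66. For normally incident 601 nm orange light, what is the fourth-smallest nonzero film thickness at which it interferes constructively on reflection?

Ray reflecting at the top interface goes from n = 1.31 toward n = 1.46: a half-wave phase shift.
Ray reflecting at the bottom interface goes from n = 1.46 toward n = 1.66: a half-wave phase shift.
Net: no relative phase inversion (both shifts match).
So the condition for constructive reflection is 2 n t = m λ.
The fourth-smallest nonzero thickness corresponds to m = 4: t = m λ / (2 n) = 4.00 × 601 / (2 × 1.46) = 823 nm.

823 nm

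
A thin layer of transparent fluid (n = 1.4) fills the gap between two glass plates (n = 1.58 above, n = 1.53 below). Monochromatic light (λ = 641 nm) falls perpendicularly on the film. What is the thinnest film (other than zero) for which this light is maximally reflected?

Ray reflecting at the top interface goes from n = 1.58 toward n = 1.4: no phase shift.
Bottom surface (1.4 → 1.53): reflection off a higher-index medium gives a half-wave phase shift.
Exactly one π shift → a net half-wave offset.
For strong reflection here: 2 n t = (m + ½) λ.
Minimum at m = 0: t = λ / (4 n) = 641 / (4 × 1.4) = 114 nm.

114 nm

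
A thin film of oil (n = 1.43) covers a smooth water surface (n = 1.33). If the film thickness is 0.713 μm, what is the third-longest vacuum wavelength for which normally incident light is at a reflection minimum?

Top surface (1.0 → 1.43): reflection off a higher-index medium gives a half-wave phase shift.
At the lower boundary (n = 1.43 to n = 1.33) the reflected ray undergoes no phase shift.
The two reflections differ by half a wavelength.
With one net inversion, destructive interference in reflection requires 2 n t = m λ.
λ = 2 n t / m. The third-longest wavelength is m = 3: λ = 2 × 1.43 × 713 / 3.00 = 680 nm.

680 nm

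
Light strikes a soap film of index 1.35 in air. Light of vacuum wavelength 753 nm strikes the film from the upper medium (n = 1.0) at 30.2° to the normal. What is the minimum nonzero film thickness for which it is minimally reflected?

301 nm

At the upper boundary (n = 1.0 to n = 1.35) the reflected ray undergoes a half-wave phase shift.
Ray reflecting at the bottom interface goes from n = 1.35 toward n = 1.0: no phase shift.
Net: one phase inversion between the two reflected rays.
So the condition for destructive reflection is 2 n t cos θ_r = m λ.
Snell's law: 1.0 sin 30.2° = 1.35 sin θ_r → sin θ_r = 0.373, cos θ_r = 0.928.
Minimum nonzero at m = 1: t = λ / (2 n cos θ_r) = 753 / (2 × 1.35 × 0.928) = 301 nm.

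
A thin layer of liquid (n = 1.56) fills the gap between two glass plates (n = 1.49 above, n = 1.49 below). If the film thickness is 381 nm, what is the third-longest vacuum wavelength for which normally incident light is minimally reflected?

396 nm

Ray reflecting at the top interface goes from n = 1.49 toward n = 1.56: a half-wave phase shift.
Ray reflecting at the bottom interface goes from n = 1.56 toward n = 1.49: no phase shift.
Net: one phase inversion between the two reflected rays.
With one net inversion, destructive interference in reflection requires 2 n t = m λ.
λ = 2 n t / m. The third-longest wavelength is m = 3: λ = 2 × 1.56 × 381 / 3.00 = 396 nm.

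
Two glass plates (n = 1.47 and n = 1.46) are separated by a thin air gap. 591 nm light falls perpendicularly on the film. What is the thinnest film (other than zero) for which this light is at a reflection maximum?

148 nm

At the upper boundary (n = 1.47 to n = 1.0) the reflected ray undergoes no phase shift.
At the lower boundary (n = 1.0 to n = 1.46) the reflected ray undergoes a half-wave phase shift.
Exactly one π shift → a net half-wave offset.
So the condition for constructive reflection is 2 n t = (m + ½) λ.
Minimum at m = 0: t = λ / (4 n) = 591 / (4 × 1.0) = 148 nm.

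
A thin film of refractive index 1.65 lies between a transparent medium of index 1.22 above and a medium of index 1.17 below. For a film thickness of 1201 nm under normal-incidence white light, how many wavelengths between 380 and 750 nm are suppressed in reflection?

Top surface (1.22 → 1.65): reflection off a higher-index medium gives a half-wave phase shift.
Ray reflecting at the bottom interface goes from n = 1.65 toward n = 1.17: no phase shift.
Net: one phase inversion between the two reflected rays.
With one net inversion, destructive interference in reflection requires 2 n t = m λ.
λ = 2 n t / m = 3963 / m nm.
m=5: 793 nm (IR); m=6: 661 nm (visible); m=7: 566 nm (visible); m=8: 495 nm (visible); m=9: 440 nm (visible); m=10: 396 nm (visible); m=11: 360 nm (UV).

5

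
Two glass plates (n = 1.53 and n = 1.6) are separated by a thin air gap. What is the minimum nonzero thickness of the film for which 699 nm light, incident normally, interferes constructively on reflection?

Ray reflecting at the top interface goes from n = 1.53 toward n = 1.0: no phase shift.
Ray reflecting at the bottom interface goes from n = 1.0 toward n = 1.6: a half-wave phase shift.
Exactly one π shift → a net half-wave offset.
For maximum reflection here: 2 n t = (m + ½) λ.
Minimum at m = 0: t = λ / (4 n) = 699 / (4 × 1.0) = 175 nm.

175 nm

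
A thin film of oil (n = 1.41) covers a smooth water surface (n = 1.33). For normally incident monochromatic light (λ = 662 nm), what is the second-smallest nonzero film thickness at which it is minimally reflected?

Top surface (1.0 → 1.41): reflection off a higher-index medium gives a half-wave phase shift.
At the lower boundary (n = 1.41 to n = 1.33) the reflected ray undergoes no phase shift.
The two reflections differ by half a wavelength.
With one net inversion, destructive interference in reflection requires 2 n t = m λ.
The second-smallest nonzero thickness corresponds to m = 2: t = m λ / (2 n) = 2.00 × 662 / (2 × 1.41) = 470 nm.

470 nm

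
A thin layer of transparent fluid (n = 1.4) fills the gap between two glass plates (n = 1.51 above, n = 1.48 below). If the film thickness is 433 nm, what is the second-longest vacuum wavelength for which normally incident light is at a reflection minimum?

606 nm

Top surface (1.51 → 1.4): reflection off a lower-index medium gives no phase shift.
At the lower boundary (n = 1.4 to n = 1.48) the reflected ray undergoes a half-wave phase shift.
The two reflections differ by half a wavelength.
For weak reflection here: 2 n t = m λ.
λ = 2 n t / m. The second-longest wavelength is m = 2: λ = 2 × 1.4 × 433 / 2.00 = 606 nm.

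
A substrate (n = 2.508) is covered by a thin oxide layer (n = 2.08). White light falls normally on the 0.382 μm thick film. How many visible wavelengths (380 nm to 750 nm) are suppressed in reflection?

At the upper boundary (n = 1.0 to n = 2.08) the reflected ray undergoes a half-wave phase shift.
At the lower boundary (n = 2.08 to n = 2.508) the reflected ray undergoes a half-wave phase shift.
Net: no relative phase inversion (both shifts match).
For weak reflection here: 2 n t = (m + ½) λ.
λ = 2 n t / (m + ½) = 1589 / (m + ½) nm.
m=1: 1059 nm (IR); m=2: 636 nm (visible); m=3: 454 nm (visible); m=4: 353 nm (UV).

2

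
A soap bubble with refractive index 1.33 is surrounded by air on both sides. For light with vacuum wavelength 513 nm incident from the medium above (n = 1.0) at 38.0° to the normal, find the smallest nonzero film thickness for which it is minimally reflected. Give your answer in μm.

Top surface (1.0 → 1.33): reflection off a higher-index medium gives a half-wave phase shift.
At the lower boundary (n = 1.33 to n = 1.0) the reflected ray undergoes no phase shift.
Exactly one π shift → a net half-wave offset.
For dark reflection here: 2 n t cos θ_r = m λ.
Snell's law: 1.0 sin 38.0° = 1.33 sin θ_r → sin θ_r = 0.463, cos θ_r = 0.886.
Minimum nonzero at m = 1: t = λ / (2 n cos θ_r) = 513 / (2 × 1.33 × 0.886) = 218 nm.

0.218 μm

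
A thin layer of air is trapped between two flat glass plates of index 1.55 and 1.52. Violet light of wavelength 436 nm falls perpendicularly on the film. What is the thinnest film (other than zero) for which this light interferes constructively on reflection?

109 nm

Ray reflecting at the top interface goes from n = 1.55 toward n = 1.0: no phase shift.
At the lower boundary (n = 1.0 to n = 1.52) the reflected ray undergoes a half-wave phase shift.
Net: one phase inversion between the two reflected rays.
With one net inversion, constructive interference in reflection requires 2 n t = (m + ½) λ.
Minimum at m = 0: t = λ / (4 n) = 436 / (4 × 1.0) = 109 nm.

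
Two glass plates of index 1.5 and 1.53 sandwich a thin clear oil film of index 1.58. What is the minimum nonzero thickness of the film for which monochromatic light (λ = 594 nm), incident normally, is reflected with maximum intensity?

Top surface (1.5 → 1.58): reflection off a higher-index medium gives a half-wave phase shift.
Bottom surface (1.58 → 1.53): reflection off a lower-index medium gives no phase shift.
The two reflections differ by half a wavelength.
With one net inversion, constructive interference in reflection requires 2 n t = (m + ½) λ.
Minimum at m = 0: t = λ / (4 n) = 594 / (4 × 1.58) = 94.0 nm.

94.0 nm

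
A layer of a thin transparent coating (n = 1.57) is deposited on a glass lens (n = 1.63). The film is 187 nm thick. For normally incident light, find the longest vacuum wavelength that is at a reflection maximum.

587 nm

Ray reflecting at the top interface goes from n = 1.0 toward n = 1.57: a half-wave phase shift.
Bottom surface (1.57 → 1.63): reflection off a higher-index medium gives a half-wave phase shift.
Net: no relative phase inversion (both shifts match).
For maximum reflection here: 2 n t = m λ.
λ = 2 n t / m. The longest wavelength is m = 1: λ = 2 × 1.57 × 187 / 1.00 = 587 nm.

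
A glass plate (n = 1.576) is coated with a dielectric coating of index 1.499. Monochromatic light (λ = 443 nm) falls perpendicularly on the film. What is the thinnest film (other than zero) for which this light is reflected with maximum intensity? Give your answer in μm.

0.148 μm

Top surface (1.0 → 1.499): reflection off a higher-index medium gives a half-wave phase shift.
Bottom surface (1.499 → 1.576): reflection off a higher-index medium gives a half-wave phase shift.
Zero or two π shifts → no net half-wave offset.
With no net inversion, constructive interference in reflection requires 2 n t = m λ.
Minimum nonzero at m = 1: t = λ / (2 n) = 443 / (2 × 1.499) = 148 nm.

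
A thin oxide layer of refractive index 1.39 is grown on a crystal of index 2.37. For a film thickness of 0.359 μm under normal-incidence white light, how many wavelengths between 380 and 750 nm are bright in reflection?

Ray reflecting at the top interface goes from n = 1.0 toward n = 1.39: a half-wave phase shift.
Ray reflecting at the bottom interface goes from n = 1.39 toward n = 2.37: a half-wave phase shift.
Net: no relative phase inversion (both shifts match).
With no net inversion, constructive interference in reflection requires 2 n t = m λ.
λ = 2 n t / m = 998 / m nm.
m=1: 998 nm (IR); m=2: 499 nm (visible); m=3: 333 nm (UV).

1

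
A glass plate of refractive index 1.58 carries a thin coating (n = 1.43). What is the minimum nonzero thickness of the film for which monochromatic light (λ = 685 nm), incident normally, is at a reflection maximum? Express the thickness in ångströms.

2395 Å

At the upper boundary (n = 1.0 to n = 1.43) the reflected ray undergoes a half-wave phase shift.
At the lower boundary (n = 1.43 to n = 1.58) the reflected ray undergoes a half-wave phase shift.
The two reflections carry the same phase change, so no net offset.
For bright reflection here: 2 n t = m λ.
Minimum nonzero at m = 1: t = λ / (2 n) = 685 / (2 × 1.43) = 240 nm.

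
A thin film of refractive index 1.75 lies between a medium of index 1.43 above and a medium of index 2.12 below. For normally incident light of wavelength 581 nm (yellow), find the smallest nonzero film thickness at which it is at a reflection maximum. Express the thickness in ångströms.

1660 Å

Top surface (1.43 → 1.75): reflection off a higher-index medium gives a half-wave phase shift.
Ray reflecting at the bottom interface goes from n = 1.75 toward n = 2.12: a half-wave phase shift.
The two reflections carry the same phase change, so no net offset.
So the condition for constructive reflection is 2 n t = m λ.
Minimum nonzero at m = 1: t = λ / (2 n) = 581 / (2 × 1.75) = 166 nm.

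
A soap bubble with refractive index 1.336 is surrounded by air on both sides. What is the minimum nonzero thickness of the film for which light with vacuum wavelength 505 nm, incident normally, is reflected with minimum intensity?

Top surface (1.0 → 1.336): reflection off a higher-index medium gives a half-wave phase shift.
Ray reflecting at the bottom interface goes from n = 1.336 toward n = 1.0: no phase shift.
Net: one phase inversion between the two reflected rays.
For dark reflection here: 2 n t = m λ.
Minimum nonzero at m = 1: t = λ / (2 n) = 505 / (2 × 1.336) = 189 nm.

189 nm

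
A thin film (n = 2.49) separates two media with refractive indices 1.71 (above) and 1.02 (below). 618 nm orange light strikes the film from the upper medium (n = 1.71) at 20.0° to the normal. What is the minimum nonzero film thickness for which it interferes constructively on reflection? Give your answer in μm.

0.0638 μm

Ray reflecting at the top interface goes from n = 1.71 toward n = 2.49: a half-wave phase shift.
Bottom surface (2.49 → 1.02): reflection off a lower-index medium gives no phase shift.
Exactly one π shift → a net half-wave offset.
So the condition for constructive reflection is 2 n t cos θ_r = (m + ½) λ.
Snell's law: 1.71 sin 20.0° = 2.49 sin θ_r → sin θ_r = 0.235, cos θ_r = 0.972.
Minimum at m = 0: t = λ / (4 n cos θ_r) = 618 / (4 × 2.49 × 0.972) = 63.8 nm.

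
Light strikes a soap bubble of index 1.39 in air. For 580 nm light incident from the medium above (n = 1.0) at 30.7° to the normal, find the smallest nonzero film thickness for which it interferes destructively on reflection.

Ray reflecting at the top interface goes from n = 1.0 toward n = 1.39: a half-wave phase shift.
Ray reflecting at the bottom interface goes from n = 1.39 toward n = 1.0: no phase shift.
Exactly one π shift → a net half-wave offset.
So the condition for destructive reflection is 2 n t cos θ_r = m λ.
Snell's law: 1.0 sin 30.7° = 1.39 sin θ_r → sin θ_r = 0.367, cos θ_r = 0.930.
Minimum nonzero at m = 1: t = λ / (2 n cos θ_r) = 580 / (2 × 1.39 × 0.930) = 224 nm.

224 nm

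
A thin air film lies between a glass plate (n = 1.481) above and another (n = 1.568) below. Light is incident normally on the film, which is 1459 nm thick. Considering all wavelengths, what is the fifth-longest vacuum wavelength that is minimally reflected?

Ray reflecting at the top interface goes from n = 1.481 toward n = 1.0: no phase shift.
Bottom surface (1.0 → 1.568): reflection off a higher-index medium gives a half-wave phase shift.
The two reflections differ by half a wavelength.
With one net inversion, destructive interference in reflection requires 2 n t = m λ.
λ = 2 n t / m. The fifth-longest wavelength is m = 5: λ = 2 × 1.0 × 1459 / 5.00 = 584 nm.

584 nm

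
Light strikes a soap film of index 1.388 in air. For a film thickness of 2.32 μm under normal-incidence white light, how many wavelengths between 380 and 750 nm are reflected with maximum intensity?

Top surface (1.0 → 1.388): reflection off a higher-index medium gives a half-wave phase shift.
At the lower boundary (n = 1.388 to n = 1.0) the reflected ray undergoes no phase shift.
Exactly one π shift → a net half-wave offset.
For maximum reflection here: 2 n t = (m + ½) λ.
λ = 2 n t / (m + ½) = 6440 / (m + ½) nm.
m=8: 758 nm (IR); m=9: 678 nm (visible); m=10: 613 nm (visible); m=11: 560 nm (visible); m=12: 515 nm (visible); m=13: 477 nm (visible); m=14: 444 nm (visible); m=15: 416 nm (visible); m=16: 390 nm (visible); m=17: 368 nm (UV).

8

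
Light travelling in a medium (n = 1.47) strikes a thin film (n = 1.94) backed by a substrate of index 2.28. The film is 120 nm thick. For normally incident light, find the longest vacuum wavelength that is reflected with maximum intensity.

Top surface (1.47 → 1.94): reflection off a higher-index medium gives a half-wave phase shift.
Ray reflecting at the bottom interface goes from n = 1.94 toward n = 2.28: a half-wave phase shift.
The two reflections carry the same phase change, so no net offset.
For strong reflection here: 2 n t = m λ.
λ = 2 n t / m. The longest wavelength is m = 1: λ = 2 × 1.94 × 120 / 1.00 = 466 nm.

466 nm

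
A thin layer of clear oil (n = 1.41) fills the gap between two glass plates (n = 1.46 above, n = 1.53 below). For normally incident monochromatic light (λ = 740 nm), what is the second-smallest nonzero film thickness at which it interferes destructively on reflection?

Top surface (1.46 → 1.41): reflection off a lower-index medium gives no phase shift.
Ray reflecting at the bottom interface goes from n = 1.41 toward n = 1.53: a half-wave phase shift.
The two reflections differ by half a wavelength.
So the condition for destructive reflection is 2 n t = m λ.
The second-smallest nonzero thickness corresponds to m = 2: t = m λ / (2 n) = 2.00 × 740 / (2 × 1.41) = 525 nm.

525 nm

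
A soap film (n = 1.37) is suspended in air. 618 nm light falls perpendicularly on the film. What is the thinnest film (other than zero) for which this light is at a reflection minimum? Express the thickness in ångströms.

2255 Å

Top surface (1.0 → 1.37): reflection off a higher-index medium gives a half-wave phase shift.
Ray reflecting at the bottom interface goes from n = 1.37 toward n = 1.0: no phase shift.
Exactly one π shift → a net half-wave offset.
For dark reflection here: 2 n t = m λ.
Minimum nonzero at m = 1: t = λ / (2 n) = 618 / (2 × 1.37) = 226 nm.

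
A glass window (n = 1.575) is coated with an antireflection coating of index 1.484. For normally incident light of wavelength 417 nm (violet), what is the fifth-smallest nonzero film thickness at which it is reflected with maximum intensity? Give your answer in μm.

Ray reflecting at the top interface goes from n = 1.0 toward n = 1.484: a half-wave phase shift.
At the lower boundary (n = 1.484 to n = 1.575) the reflected ray undergoes a half-wave phase shift.
The two reflections carry the same phase change, so no net offset.
So the condition for constructive reflection is 2 n t = m λ.
The fifth-smallest nonzero thickness corresponds to m = 5: t = m λ / (2 n) = 5.00 × 417 / (2 × 1.484) = 702 nm.

0.702 μm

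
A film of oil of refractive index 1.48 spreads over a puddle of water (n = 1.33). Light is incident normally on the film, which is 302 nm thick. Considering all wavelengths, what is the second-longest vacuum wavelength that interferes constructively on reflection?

Ray reflecting at the top interface goes from n = 1.0 toward n = 1.48: a half-wave phase shift.
Ray reflecting at the bottom interface goes from n = 1.48 toward n = 1.33: no phase shift.
Net: one phase inversion between the two reflected rays.
So the condition for constructive reflection is 2 n t = (m + ½) λ.
λ = 2 n t / (m + ½). The second-longest wavelength is m = 1: λ = 2 × 1.48 × 302 / 1.50 = 596 nm.

596 nm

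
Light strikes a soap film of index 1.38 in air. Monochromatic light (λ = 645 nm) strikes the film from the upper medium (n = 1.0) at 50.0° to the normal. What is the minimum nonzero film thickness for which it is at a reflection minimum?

281 nm

Ray reflecting at the top interface goes from n = 1.0 toward n = 1.38: a half-wave phase shift.
Bottom surface (1.38 → 1.0): reflection off a lower-index medium gives no phase shift.
Exactly one π shift → a net half-wave offset.
With one net inversion, destructive interference in reflection requires 2 n t cos θ_r = m λ.
Snell's law: 1.0 sin 50.0° = 1.38 sin θ_r → sin θ_r = 0.555, cos θ_r = 0.832.
Minimum nonzero at m = 1: t = λ / (2 n cos θ_r) = 645 / (2 × 1.38 × 0.832) = 281 nm.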